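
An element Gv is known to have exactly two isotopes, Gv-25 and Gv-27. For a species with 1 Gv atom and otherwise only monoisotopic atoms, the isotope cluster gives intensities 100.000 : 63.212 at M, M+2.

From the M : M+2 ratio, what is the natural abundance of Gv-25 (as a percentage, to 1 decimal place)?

Write p for the Gv-25 fraction. I(M+2)/I(M) = [C(1,1)·p^0·(1−p)] / p^1 = 1·(1−p)/p = 63.212/100.000 = 0.6321
(1−p)/p = 0.6321/1 = 0.6321  ⇒  p = 1/(1 + 0.6321) = 0.6127
Gv-25: 61.3%, Gv-27: 38.7%.

61.3%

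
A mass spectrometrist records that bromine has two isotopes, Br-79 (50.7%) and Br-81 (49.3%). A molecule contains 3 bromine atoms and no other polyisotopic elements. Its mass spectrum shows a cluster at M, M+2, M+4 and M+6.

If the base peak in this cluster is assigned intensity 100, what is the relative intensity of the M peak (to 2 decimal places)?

Term probabilities: M 0.1303, M+2 0.3802, M+4 0.3697, M+6 0.1198. Base peak = M+2.
P(M+2) = C(3,1) × 0.507^2 × 0.493^1 = 3 × 0.257049 × 0.4930 = 0.380175 (base)
P(M) = C(3,0) × 0.507^3 × 0.493^0 = 1 × 0.13032384 × 1.0000 = 0.130324
Relative intensity = 0.130324 / 0.380175 × 100 = 34.28

34.28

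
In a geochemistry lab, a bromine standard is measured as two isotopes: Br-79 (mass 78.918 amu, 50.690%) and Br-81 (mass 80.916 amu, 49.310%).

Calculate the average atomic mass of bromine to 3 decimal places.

The abundance-weighted mean is 0.50690 × 78.918 + 0.49310 × 80.916
= 40.0035 + 39.8997 = 79.9032 amu

79.903 amu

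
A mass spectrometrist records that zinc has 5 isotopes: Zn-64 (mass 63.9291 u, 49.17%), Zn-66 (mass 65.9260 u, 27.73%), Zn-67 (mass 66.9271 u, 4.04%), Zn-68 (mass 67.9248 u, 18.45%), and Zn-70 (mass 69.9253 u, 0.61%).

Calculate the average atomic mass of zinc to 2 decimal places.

Ar = Σ fᵢ·mᵢ = 0.4917 × 63.9291 + 0.2773 × 65.9260 + 0.0404 × 66.9271 + 0.1845 × 67.9248 + 0.0061 × 69.9253
= 31.43394 + 18.28128 + 2.70385 + 12.53213 + 0.42654 = 65.37774 u

65.38 u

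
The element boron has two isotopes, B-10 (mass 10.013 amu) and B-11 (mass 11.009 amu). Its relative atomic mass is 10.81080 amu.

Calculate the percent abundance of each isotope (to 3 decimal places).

With x = fraction of B-10 (so B-11 is 1 − x):
10.013·x + 11.009·(1 − x) = 10.81080
(10.013 − 11.009)·x = 10.81080 − 11.009
x = -0.19820 / -0.996 = 0.19900 → 19.900% B-10, 80.100% B-11.

B-10: 19.900%, B-11: 80.100%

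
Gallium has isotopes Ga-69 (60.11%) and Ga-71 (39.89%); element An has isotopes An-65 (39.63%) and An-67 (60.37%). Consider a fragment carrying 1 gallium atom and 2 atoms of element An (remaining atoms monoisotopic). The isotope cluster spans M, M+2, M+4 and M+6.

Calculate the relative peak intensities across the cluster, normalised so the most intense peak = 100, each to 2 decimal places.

23.03 : 85.44 : 100.00 : 35.46

Gallium pattern (n=1): 0.6011 : 0.3989
Element An pattern (n=2): 0.15705369 : 0.47849262 : 0.36445369
Convolve the two distributions (both contribute in 2-u steps):
  M: 0.6011×0.15705369 = 0.094405
  M+2: 0.6011×0.47849262 + 0.3989×0.15705369 = 0.350271
  M+4: 0.6011×0.36445369 + 0.3989×0.47849262 = 0.409944
  M+6: 0.3989×0.36445369 = 0.145381
Scale to base peak (0.409944) = 100: 23.03 : 85.44 : 100.00 : 35.46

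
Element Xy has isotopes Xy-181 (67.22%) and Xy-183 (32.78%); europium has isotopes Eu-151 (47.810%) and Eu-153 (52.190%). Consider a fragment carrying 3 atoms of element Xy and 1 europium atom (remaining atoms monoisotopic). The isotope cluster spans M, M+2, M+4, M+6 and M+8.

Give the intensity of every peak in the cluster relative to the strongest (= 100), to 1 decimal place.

Element Xy pattern (n=3): 0.30373548 : 0.44435208 : 0.2166894 : 0.03522304
Europium pattern (n=1): 0.4781 : 0.5219
Convolve the two distributions (both contribute in 2-u steps):
  M: 0.30373548×0.4781 = 0.145216
  M+2: 0.30373548×0.5219 + 0.44435208×0.4781 = 0.370964
  M+4: 0.44435208×0.5219 + 0.2166894×0.4781 = 0.335507
  M+6: 0.2166894×0.5219 + 0.03522304×0.4781 = 0.129930
  M+8: 0.03522304×0.5219 = 0.018383
Scale to base peak (0.370964) = 100: 39.1 : 100.0 : 90.4 : 35.0 : 5.0

39.1 : 100.0 : 90.4 : 35.0 : 5.0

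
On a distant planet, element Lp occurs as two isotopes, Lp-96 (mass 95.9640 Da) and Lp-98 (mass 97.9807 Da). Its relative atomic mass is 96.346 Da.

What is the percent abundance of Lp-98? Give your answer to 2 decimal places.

18.94%

Let x be the fractional abundance of Lp-96; then Lp-98 has abundance 1 − x.
95.9640·x + 97.9807·(1 − x) = 96.346
(95.9640 − 97.9807)·x = 96.346 − 97.9807
x = -1.6347 / -2.0167 = 0.81058 → 81.06% Lp-96, 18.94% Lp-98.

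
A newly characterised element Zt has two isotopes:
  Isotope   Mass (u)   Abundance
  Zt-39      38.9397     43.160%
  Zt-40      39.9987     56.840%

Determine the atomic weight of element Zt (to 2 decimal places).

Ar = Σ fᵢ·mᵢ = 0.43160 × 38.9397 + 0.56840 × 39.9987
= 16.80637 + 22.73526 = 39.54163 u

39.54 u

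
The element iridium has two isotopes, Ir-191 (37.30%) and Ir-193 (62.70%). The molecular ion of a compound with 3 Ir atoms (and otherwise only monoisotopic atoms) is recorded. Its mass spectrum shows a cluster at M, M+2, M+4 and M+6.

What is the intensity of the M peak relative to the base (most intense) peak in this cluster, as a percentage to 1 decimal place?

(0.3730 + 0.6270)^3 gives M 0.0519, M+2 0.2617, M+4 0.4399, M+6 0.2465; the largest is M+4.
P(M+4) = C(3,2) × 0.3730^1 × 0.6270^2 = 3 × 0.3730 × 0.393129 = 0.439911 (base)
P(M) = C(3,0) × 0.3730^3 × 0.6270^0 = 1 × 0.05189512 × 1.0000 = 0.051895
Relative intensity = 0.051895 / 0.439911 × 100 = 11.8

11.8%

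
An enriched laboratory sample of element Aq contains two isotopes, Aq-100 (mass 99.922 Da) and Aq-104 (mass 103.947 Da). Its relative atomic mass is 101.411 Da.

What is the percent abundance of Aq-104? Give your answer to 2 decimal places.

Let x be the fractional abundance of Aq-100; then Aq-104 has abundance 1 − x.
99.922·x + 103.947·(1 − x) = 101.411
(99.922 − 103.947)·x = 101.411 − 103.947
x = -2.536 / -4.025 = 0.63006 → 63.01% Aq-100, 36.99% Aq-104.

36.99%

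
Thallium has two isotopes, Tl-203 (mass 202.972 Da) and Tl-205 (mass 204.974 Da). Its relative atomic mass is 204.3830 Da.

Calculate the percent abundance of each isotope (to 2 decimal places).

Tl-203: 29.52%, Tl-205: 70.48%

With x = fraction of Tl-203 (so Tl-205 is 1 − x):
202.972·x + 204.974·(1 − x) = 204.3830
(202.972 − 204.974)·x = 204.3830 − 204.974
x = -0.5910 / -2.002 = 0.29520 → 29.52% Tl-203, 70.48% Tl-205.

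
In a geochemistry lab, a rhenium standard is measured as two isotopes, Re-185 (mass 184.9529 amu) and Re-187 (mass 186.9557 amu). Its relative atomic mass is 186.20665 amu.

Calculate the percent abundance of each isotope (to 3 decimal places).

Re-185: 37.400%, Re-187: 62.600%

Let x be the fractional abundance of Re-185; then Re-187 has abundance 1 − x.
184.9529·x + 186.9557·(1 − x) = 186.20665
(184.9529 − 186.9557)·x = 186.20665 − 186.9557
x = -0.74905 / -2.0028 = 0.37400 → 37.400% Re-185, 62.600% Re-187.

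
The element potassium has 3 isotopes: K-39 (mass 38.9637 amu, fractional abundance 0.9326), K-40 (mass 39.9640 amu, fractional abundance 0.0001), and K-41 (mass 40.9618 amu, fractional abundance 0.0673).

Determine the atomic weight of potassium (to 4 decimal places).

Ar = Σ fᵢ·mᵢ = 0.9326 × 38.9637 + 0.0001 × 39.9640 + 0.0673 × 40.9618
= 36.33755 + 0.00400 + 2.75673 = 39.09828 amu

39.0983 amu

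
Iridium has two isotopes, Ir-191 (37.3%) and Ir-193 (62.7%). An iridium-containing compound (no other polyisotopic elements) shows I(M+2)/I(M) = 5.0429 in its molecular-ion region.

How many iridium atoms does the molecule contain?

3

For n independent Ir atoms, I(M+2)/I(M) = n · (abundance Ir-193) / (abundance Ir-191) = n · 0.627/0.373.
n = 5.0429 × 0.373/0.627 = 3.00 ≈ 3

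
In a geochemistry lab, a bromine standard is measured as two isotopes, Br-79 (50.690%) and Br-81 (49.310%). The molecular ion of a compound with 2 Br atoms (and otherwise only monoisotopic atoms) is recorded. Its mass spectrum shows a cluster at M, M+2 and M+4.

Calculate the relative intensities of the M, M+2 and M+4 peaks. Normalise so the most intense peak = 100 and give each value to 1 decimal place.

51.4 : 100.0 : 48.6

Each Br atom is independently Br-79 (p = 0.50690) or Br-81 (q = 0.49310); the cluster is the binomial expansion (p + q)^2.
P(M) = 0.50690^2 = 0.256948
P(M+2) = 2 × 0.50690^1 × 0.49310^1 = 0.499905
P(M+4) = 0.49310^2 = 0.243148
The M+2 peak is largest (0.499905); scaling to 100 gives 51.4 : 100.0 : 48.6.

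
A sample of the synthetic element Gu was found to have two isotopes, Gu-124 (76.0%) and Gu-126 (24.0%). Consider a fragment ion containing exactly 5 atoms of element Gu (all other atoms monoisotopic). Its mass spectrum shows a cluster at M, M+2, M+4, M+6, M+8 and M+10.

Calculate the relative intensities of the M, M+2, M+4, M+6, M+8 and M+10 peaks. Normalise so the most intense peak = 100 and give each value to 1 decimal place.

63.3 : 100.0 : 63.2 : 19.9 : 3.1 : 0.2

Each Gu atom is independently Gu-124 (p = 0.760) or Gu-126 (q = 0.240); the cluster is the binomial expansion (p + q)^5.
P(M) = 0.760^5 = 0.253553
P(M+2) = 5 × 0.760^4 × 0.240^1 = 0.400346
P(M+4) = 10 × 0.760^3 × 0.240^2 = 0.252850
P(M+6) = 10 × 0.760^2 × 0.240^3 = 0.079847
P(M+8) = 5 × 0.760^1 × 0.240^4 = 0.012607
P(M+10) = 0.240^5 = 0.000796
The M+2 peak is largest (0.400346); scaling to 100 gives 63.3 : 100.0 : 63.2 : 19.9 : 3.1 : 0.2.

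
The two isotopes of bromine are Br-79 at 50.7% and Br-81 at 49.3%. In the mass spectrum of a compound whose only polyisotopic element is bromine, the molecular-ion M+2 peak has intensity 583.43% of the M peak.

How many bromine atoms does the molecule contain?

With n Br atoms, P(M+2)/P(M) = C(n,1)·p^(n−1)q / p^n = n·q/p = n · 0.493/0.507.
n = 5.8343 × 0.507/0.493 = 6.00 ≈ 6

6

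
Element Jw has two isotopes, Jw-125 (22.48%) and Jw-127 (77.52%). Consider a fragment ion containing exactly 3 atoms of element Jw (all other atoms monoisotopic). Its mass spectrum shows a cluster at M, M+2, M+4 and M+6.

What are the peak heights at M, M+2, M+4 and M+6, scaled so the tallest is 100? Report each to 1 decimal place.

2.4 : 25.2 : 87.0 : 100.0

The 3 Jw atoms are independent, so intensities follow the terms of (0.2248 + 0.7752)^3.
P(M) = 0.2248^3 = 0.011360
P(M+2) = 3 × 0.2248^2 × 0.7752^1 = 0.117524
P(M+4) = 3 × 0.2248^1 × 0.7752^2 = 0.405271
P(M+6) = 0.7752^3 = 0.465845
The M+6 peak is largest (0.465845); scaling to 100 gives 2.4 : 25.2 : 87.0 : 100.0.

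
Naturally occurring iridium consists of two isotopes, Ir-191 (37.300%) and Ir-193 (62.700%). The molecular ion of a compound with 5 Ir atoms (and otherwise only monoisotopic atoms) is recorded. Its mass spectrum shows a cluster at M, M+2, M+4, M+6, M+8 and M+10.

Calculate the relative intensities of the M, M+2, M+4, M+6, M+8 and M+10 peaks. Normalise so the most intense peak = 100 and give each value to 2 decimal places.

Expanding (0.37300 + 0.62700)^5:
P(M) = 0.37300^5 = 0.007220
P(M+2) = 5 × 0.37300^4 × 0.62700^1 = 0.060684
P(M+4) = 10 × 0.37300^3 × 0.62700^2 = 0.204015
P(M+6) = 10 × 0.37300^2 × 0.62700^3 = 0.342942
P(M+8) = 5 × 0.37300^1 × 0.62700^4 = 0.288237
P(M+10) = 0.62700^5 = 0.096903
The M+6 peak is largest (0.342942); scaling to 100 gives 2.11 : 17.70 : 59.49 : 100.00 : 84.05 : 28.26.

2.11 : 17.70 : 59.49 : 100.00 : 84.05 : 28.26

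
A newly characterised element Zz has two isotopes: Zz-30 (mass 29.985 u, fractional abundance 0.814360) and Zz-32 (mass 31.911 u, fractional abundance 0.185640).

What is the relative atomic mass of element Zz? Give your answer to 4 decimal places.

The abundance-weighted mean is 0.814360 × 29.985 + 0.185640 × 31.911
= 24.41858 + 5.92396 = 30.34254 u

30.3425 u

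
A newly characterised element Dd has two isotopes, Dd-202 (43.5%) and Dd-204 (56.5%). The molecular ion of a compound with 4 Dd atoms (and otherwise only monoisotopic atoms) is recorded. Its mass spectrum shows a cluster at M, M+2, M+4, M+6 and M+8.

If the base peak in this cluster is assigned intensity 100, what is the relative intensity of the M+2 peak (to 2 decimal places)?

51.33

Binomial terms of (0.435 + 0.565)^4: M 0.0358, M+2 0.1860, M+4 0.3624, M+6 0.3138, M+8 0.1019 → M+4 is the base peak.
P(M+4) = C(4,2) × 0.435^2 × 0.565^2 = 6 × 0.189225 × 0.319225 = 0.362432 (base)
P(M+2) = C(4,1) × 0.435^3 × 0.565^1 = 4 × 0.08231287 × 0.5650 = 0.186027
Relative intensity = 0.186027 / 0.362432 × 100 = 51.33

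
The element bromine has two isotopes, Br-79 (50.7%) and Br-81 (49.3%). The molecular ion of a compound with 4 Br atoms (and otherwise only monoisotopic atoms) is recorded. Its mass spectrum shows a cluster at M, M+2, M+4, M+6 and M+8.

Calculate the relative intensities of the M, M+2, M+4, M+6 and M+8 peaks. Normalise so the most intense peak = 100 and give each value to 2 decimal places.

Each Br atom is independently Br-79 (p = 0.507) or Br-81 (q = 0.493); the cluster is the binomial expansion (p + q)^4.
P(M) = 0.507^4 = 0.066074
P(M+2) = 4 × 0.507^3 × 0.493^1 = 0.256999
P(M+4) = 6 × 0.507^2 × 0.493^2 = 0.374853
P(M+6) = 4 × 0.507^1 × 0.493^3 = 0.243001
P(M+8) = 0.493^4 = 0.059073
The M+4 peak is largest (0.374853); scaling to 100 gives 17.63 : 68.56 : 100.00 : 64.83 : 15.76.

17.63 : 68.56 : 100.00 : 64.83 : 15.76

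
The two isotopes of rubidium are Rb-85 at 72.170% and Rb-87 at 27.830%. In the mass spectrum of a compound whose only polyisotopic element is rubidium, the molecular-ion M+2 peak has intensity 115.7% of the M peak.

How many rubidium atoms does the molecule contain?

3

The M+2/M ratio from n Rb atoms is n · q/p = n · 0.27830/0.72170.
n = 1.157 × 0.72170/0.27830 = 3.00 ≈ 3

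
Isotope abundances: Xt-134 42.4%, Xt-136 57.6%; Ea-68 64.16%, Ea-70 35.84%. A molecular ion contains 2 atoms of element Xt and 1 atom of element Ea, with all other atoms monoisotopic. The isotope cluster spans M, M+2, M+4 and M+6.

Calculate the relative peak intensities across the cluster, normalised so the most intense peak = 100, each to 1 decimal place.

29.7 : 97.4 : 100.0 : 30.7

Element Xt pattern (n=2): 0.179776 : 0.488448 : 0.331776
Element Ea pattern (n=1): 0.6416 : 0.3584
Convolve the two distributions (both contribute in 2-u steps):
  M: 0.179776×0.6416 = 0.115344
  M+2: 0.179776×0.3584 + 0.488448×0.6416 = 0.377820
  M+4: 0.488448×0.3584 + 0.331776×0.6416 = 0.387927
  M+6: 0.331776×0.3584 = 0.118909
Scale to base peak (0.387927) = 100: 29.7 : 97.4 : 100.0 : 30.7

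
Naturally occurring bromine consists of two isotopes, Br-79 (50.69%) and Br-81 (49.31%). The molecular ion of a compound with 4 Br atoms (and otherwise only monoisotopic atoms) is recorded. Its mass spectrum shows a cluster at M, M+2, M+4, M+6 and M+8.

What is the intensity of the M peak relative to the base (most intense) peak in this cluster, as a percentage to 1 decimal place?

Binomial terms of (0.5069 + 0.4931)^4: M 0.0660, M+2 0.2569, M+4 0.3749, M+6 0.2431, M+8 0.0591 → M+4 is the base peak.
P(M+4) = C(4,2) × 0.5069^2 × 0.4931^2 = 6 × 0.25694761 × 0.24314761 = 0.374857 (base)
P(M) = C(4,0) × 0.5069^4 × 0.4931^0 = 1 × 0.06602207 × 1.0000 = 0.066022
Relative intensity = 0.066022 / 0.374857 × 100 = 17.6

17.6%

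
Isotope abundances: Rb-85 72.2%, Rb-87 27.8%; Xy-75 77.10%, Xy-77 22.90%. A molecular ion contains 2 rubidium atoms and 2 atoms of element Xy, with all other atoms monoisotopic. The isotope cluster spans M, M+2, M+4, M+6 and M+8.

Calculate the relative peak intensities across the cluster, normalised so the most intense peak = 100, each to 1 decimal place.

73.3 : 100.0 : 50.9 : 11.4 : 1.0

Rubidium pattern (n=2): 0.521284 : 0.401432 : 0.077284
Element Xy pattern (n=2): 0.594441 : 0.353118 : 0.052441
Convolve the two distributions (both contribute in 2-u steps):
  M: 0.521284×0.594441 = 0.309873
  M+2: 0.521284×0.353118 + 0.401432×0.594441 = 0.422702
  M+4: 0.521284×0.052441 + 0.401432×0.353118 + 0.077284×0.594441 = 0.215030
  M+6: 0.401432×0.052441 + 0.077284×0.353118 = 0.048342
  M+8: 0.077284×0.052441 = 0.004053
Scale to base peak (0.422702) = 100: 73.3 : 100.0 : 50.9 : 11.4 : 1.0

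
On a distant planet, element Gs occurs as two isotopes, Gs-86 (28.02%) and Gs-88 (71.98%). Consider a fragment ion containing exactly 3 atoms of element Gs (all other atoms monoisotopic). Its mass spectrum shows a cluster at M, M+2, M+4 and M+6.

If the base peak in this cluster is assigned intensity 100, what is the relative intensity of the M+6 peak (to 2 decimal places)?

85.63

(0.2802 + 0.7198)^3 gives M 0.0220, M+2 0.1695, M+4 0.4355, M+6 0.3729; the largest is M+4.
P(M+4) = C(3,2) × 0.2802^1 × 0.7198^2 = 3 × 0.2802 × 0.51811204 = 0.435525 (base)
P(M+6) = C(3,3) × 0.2802^0 × 0.7198^3 = 1 × 1.0000 × 0.37293705 = 0.372937
Relative intensity = 0.372937 / 0.435525 × 100 = 85.63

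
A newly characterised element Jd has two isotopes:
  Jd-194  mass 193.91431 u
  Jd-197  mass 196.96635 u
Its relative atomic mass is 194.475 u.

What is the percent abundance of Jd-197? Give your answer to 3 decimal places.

With x = fraction of Jd-194 (so Jd-197 is 1 − x):
193.91431·x + 196.96635·(1 − x) = 194.475
(193.91431 − 196.96635)·x = 194.475 − 196.96635
x = -2.49135 / -3.05204 = 0.81629 → 81.629% Jd-194, 18.371% Jd-197.

18.371%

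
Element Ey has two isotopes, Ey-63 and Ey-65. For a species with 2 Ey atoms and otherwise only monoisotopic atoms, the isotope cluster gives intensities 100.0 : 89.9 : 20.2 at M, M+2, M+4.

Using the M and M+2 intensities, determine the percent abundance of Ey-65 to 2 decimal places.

If p is the fraction of Ey that is Ey-63, then I(M+2)/I(M) = [C(2,1)·p^1·(1−p)] / p^2 = 2·(1−p)/p = 89.9/100.0 = 0.8990
(1−p)/p = 0.8990/2 = 0.4495  ⇒  p = 1/(1 + 0.4495) = 0.6899
Ey-63: 68.99%, Ey-65: 31.01%.

31.01%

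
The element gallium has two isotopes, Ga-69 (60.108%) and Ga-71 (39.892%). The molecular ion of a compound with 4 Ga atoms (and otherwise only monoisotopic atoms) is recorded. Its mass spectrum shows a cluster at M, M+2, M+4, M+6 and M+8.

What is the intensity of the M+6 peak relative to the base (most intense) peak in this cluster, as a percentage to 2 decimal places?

44.05%

Term probabilities: M 0.1305, M+2 0.3465, M+4 0.3450, M+6 0.1526, M+8 0.0253. Base peak = M+2.
P(M+2) = C(4,1) × 0.60108^3 × 0.39892^1 = 4 × 0.2171685 × 0.39892 = 0.346531 (base)
P(M+6) = C(4,3) × 0.60108^1 × 0.39892^3 = 4 × 0.60108 × 0.063483 = 0.152633
Relative intensity = 0.152633 / 0.346531 × 100 = 44.05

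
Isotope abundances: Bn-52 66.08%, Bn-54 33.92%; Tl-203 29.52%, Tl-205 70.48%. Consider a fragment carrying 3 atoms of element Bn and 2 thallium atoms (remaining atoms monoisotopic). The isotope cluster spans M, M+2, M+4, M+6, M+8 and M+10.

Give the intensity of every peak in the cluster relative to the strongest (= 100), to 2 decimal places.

7.22 : 45.61 : 100.00 : 91.65 : 37.21 : 5.57

Element Bn pattern (n=3): 0.28854271 : 0.4443418 : 0.22808828 : 0.03902721
Thallium pattern (n=2): 0.08714304 : 0.41611392 : 0.49674304
Convolve the two distributions (both contribute in 2-u steps):
  M: 0.28854271×0.08714304 = 0.025144
  M+2: 0.28854271×0.41611392 + 0.4443418×0.08714304 = 0.158788
  M+4: 0.28854271×0.49674304 + 0.4443418×0.41611392 + 0.22808828×0.08714304 = 0.348105
  M+6: 0.4443418×0.49674304 + 0.22808828×0.41611392 + 0.03902721×0.08714304 = 0.319035
  M+8: 0.22808828×0.49674304 + 0.03902721×0.41611392 = 0.129541
  M+10: 0.03902721×0.49674304 = 0.019386
Scale to base peak (0.348105) = 100: 7.22 : 45.61 : 100.00 : 91.65 : 37.21 : 5.57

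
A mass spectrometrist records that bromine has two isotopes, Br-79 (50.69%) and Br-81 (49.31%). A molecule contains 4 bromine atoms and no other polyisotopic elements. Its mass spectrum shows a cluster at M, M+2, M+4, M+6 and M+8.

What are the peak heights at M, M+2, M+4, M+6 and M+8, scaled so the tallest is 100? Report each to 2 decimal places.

17.61 : 68.53 : 100.00 : 64.85 : 15.77

Each Br atom is independently Br-79 (p = 0.5069) or Br-81 (q = 0.4931); the cluster is the binomial expansion (p + q)^4.
P(M) = 0.5069^4 = 0.066022
P(M+2) = 4 × 0.5069^3 × 0.4931^1 = 0.256899
P(M+4) = 6 × 0.5069^2 × 0.4931^2 = 0.374857
P(M+6) = 4 × 0.5069^1 × 0.4931^3 = 0.243101
P(M+8) = 0.4931^4 = 0.059121
The M+4 peak is largest (0.374857); scaling to 100 gives 17.61 : 68.53 : 100.00 : 64.85 : 15.77.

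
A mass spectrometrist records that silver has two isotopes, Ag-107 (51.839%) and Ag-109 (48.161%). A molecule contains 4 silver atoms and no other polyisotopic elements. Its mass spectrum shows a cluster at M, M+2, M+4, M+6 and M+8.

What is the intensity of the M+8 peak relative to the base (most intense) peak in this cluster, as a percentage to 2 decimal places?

14.39%

Binomial terms of (0.51839 + 0.48161)^4: M 0.0722, M+2 0.2684, M+4 0.3740, M+6 0.2316, M+8 0.0538 → M+4 is the base peak.
P(M+4) = C(4,2) × 0.51839^2 × 0.48161^2 = 6 × 0.26872819 × 0.23194819 = 0.373986 (base)
P(M+8) = C(4,4) × 0.51839^0 × 0.48161^4 = 1 × 1.0000 × 0.05379996 = 0.053800
Relative intensity = 0.053800 / 0.373986 × 100 = 14.39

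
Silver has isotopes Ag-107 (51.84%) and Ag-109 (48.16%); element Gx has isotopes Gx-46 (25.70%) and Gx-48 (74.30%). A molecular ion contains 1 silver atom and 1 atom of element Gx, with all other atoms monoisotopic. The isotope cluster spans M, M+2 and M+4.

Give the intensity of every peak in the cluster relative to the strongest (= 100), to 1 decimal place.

Silver pattern (n=1): 0.5184 : 0.4816
Element Gx pattern (n=1): 0.2570 : 0.7430
Convolve the two distributions (both contribute in 2-u steps):
  M: 0.5184×0.2570 = 0.133229
  M+2: 0.5184×0.7430 + 0.4816×0.2570 = 0.508942
  M+4: 0.4816×0.7430 = 0.357829
Scale to base peak (0.508942) = 100: 26.2 : 100.0 : 70.3

26.2 : 100.0 : 70.3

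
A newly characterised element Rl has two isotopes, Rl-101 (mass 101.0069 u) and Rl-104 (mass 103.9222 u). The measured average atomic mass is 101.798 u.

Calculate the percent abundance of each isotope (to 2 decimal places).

Writing the weighted mean with unknown fraction x of Rl-101:
101.0069·x + 103.9222·(1 − x) = 101.798
(101.0069 − 103.9222)·x = 101.798 − 103.9222
x = -2.1242 / -2.9153 = 0.72864 → 72.86% Rl-101, 27.14% Rl-104.

Rl-101: 72.86%, Rl-104: 27.14%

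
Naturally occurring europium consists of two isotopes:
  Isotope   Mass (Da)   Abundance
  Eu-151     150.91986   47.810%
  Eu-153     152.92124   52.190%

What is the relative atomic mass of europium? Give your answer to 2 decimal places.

151.96 Da

Ar = Σ fᵢ·mᵢ = 0.47810 × 150.91986 + 0.52190 × 152.92124
= 72.154785 + 79.809595 = 151.964380 Da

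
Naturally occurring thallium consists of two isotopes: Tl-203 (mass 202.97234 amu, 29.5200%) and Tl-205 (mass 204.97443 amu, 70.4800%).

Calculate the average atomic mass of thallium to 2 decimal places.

Weight each isotope mass by its fractional abundance: 0.295200 × 202.97234 + 0.704800 × 204.97443
= 59.917435 + 144.465978 = 204.383413 amu

204.38 amu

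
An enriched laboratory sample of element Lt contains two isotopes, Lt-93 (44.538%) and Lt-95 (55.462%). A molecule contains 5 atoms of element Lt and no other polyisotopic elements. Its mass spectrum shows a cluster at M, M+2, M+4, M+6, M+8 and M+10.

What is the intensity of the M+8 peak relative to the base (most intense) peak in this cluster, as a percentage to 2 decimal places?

62.26%

Term probabilities: M 0.0175, M+2 0.1091, M+4 0.2718, M+6 0.3384, M+8 0.2107, M+10 0.0525. Base peak = M+6.
P(M+6) = C(5,3) × 0.44538^2 × 0.55462^3 = 10 × 0.19836334 × 0.17060297 = 0.338414 (base)
P(M+8) = C(5,4) × 0.44538^1 × 0.55462^4 = 5 × 0.44538 × 0.09461982 = 0.210709
Relative intensity = 0.210709 / 0.338414 × 100 = 62.26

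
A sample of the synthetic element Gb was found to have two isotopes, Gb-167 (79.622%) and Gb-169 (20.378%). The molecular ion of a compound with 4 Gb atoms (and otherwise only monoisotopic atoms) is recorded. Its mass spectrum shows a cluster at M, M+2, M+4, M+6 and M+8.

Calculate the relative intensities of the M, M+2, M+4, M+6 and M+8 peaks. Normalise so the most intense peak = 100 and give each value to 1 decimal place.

The 4 Gb atoms are independent, so intensities follow the terms of (0.79622 + 0.20378)^4.
P(M) = 0.79622^4 = 0.401913
P(M+2) = 4 × 0.79622^3 × 0.20378^1 = 0.411454
P(M+4) = 6 × 0.79622^2 × 0.20378^2 = 0.157958
P(M+6) = 4 × 0.79622^1 × 0.20378^3 = 0.026951
P(M+8) = 0.20378^4 = 0.001724
The M+2 peak is largest (0.411454); scaling to 100 gives 97.7 : 100.0 : 38.4 : 6.6 : 0.4.

97.7 : 100.0 : 38.4 : 6.6 : 0.4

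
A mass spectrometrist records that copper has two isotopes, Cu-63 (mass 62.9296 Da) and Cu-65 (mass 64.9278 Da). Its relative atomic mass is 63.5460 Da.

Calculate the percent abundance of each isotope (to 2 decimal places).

Cu-63: 69.15%, Cu-65: 30.85%

Let x be the fractional abundance of Cu-63; then Cu-65 has abundance 1 − x.
62.9296·x + 64.9278·(1 − x) = 63.5460
(62.9296 − 64.9278)·x = 63.5460 − 64.9278
x = -1.3818 / -1.9982 = 0.69152 → 69.15% Cu-63, 30.85% Cu-65.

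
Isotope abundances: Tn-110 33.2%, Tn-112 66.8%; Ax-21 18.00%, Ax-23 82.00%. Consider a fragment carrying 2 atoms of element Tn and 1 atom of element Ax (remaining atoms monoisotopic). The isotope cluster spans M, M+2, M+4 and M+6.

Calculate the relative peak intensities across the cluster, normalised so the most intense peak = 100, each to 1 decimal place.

Element Tn pattern (n=2): 0.110224 : 0.443552 : 0.446224
Element Ax pattern (n=1): 0.1800 : 0.8200
Convolve the two distributions (both contribute in 2-u steps):
  M: 0.110224×0.1800 = 0.019840
  M+2: 0.110224×0.8200 + 0.443552×0.1800 = 0.170223
  M+4: 0.443552×0.8200 + 0.446224×0.1800 = 0.444033
  M+6: 0.446224×0.8200 = 0.365904
Scale to base peak (0.444033) = 100: 4.5 : 38.3 : 100.0 : 82.4

4.5 : 38.3 : 100.0 : 82.4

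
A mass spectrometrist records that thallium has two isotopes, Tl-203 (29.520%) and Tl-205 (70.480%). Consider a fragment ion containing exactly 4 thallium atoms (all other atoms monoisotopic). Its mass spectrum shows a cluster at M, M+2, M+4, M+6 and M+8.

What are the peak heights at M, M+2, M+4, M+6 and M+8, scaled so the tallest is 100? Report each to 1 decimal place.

1.8 : 17.5 : 62.8 : 100.0 : 59.7

Expanding (0.29520 + 0.70480)^4:
P(M) = 0.29520^4 = 0.007594
P(M+2) = 4 × 0.29520^3 × 0.70480^1 = 0.072523
P(M+4) = 6 × 0.29520^2 × 0.70480^2 = 0.259726
P(M+6) = 4 × 0.29520^1 × 0.70480^3 = 0.413403
P(M+8) = 0.70480^4 = 0.246754
The M+6 peak is largest (0.413403); scaling to 100 gives 1.8 : 17.5 : 62.8 : 100.0 : 59.7.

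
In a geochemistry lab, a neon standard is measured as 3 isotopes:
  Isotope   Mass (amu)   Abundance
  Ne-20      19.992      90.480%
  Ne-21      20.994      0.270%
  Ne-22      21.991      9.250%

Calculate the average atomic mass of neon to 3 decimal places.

Average mass = Σ (abundance × isotope mass) = 0.90480 × 19.992 + 0.00270 × 20.994 + 0.09250 × 21.991
= 18.0888 + 0.0567 + 2.0342 = 20.1797 amu

20.180 amu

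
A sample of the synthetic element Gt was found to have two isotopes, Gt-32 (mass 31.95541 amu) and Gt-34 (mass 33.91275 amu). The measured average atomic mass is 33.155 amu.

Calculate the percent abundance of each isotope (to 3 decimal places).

Gt-32: 38.713%, Gt-34: 61.287%

Let x be the fractional abundance of Gt-32; then Gt-34 has abundance 1 − x.
31.95541·x + 33.91275·(1 − x) = 33.155
(31.95541 − 33.91275)·x = 33.155 − 33.91275
x = -0.75775 / -1.95734 = 0.38713 → 38.713% Gt-32, 61.287% Gt-34.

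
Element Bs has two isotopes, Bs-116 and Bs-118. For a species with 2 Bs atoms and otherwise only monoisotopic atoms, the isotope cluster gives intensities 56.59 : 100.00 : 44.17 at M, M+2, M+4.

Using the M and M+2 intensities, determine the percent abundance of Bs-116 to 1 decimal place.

Write p for the Bs-116 fraction. I(M+2)/I(M) = [C(2,1)·p^1·(1−p)] / p^2 = 2·(1−p)/p = 100.00/56.59 = 1.7671
(1−p)/p = 1.7671/2 = 0.8835  ⇒  p = 1/(1 + 0.8835) = 0.5309
Bs-116: 53.1%, Bs-118: 46.9%.

53.1%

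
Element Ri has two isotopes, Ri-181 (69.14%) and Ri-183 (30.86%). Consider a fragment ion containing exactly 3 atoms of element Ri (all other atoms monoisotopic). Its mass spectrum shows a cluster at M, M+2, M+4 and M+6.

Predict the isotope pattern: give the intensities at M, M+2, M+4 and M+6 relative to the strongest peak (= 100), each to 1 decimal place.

The 3 Ri atoms are independent, so intensities follow the terms of (0.6914 + 0.3086)^3.
P(M) = 0.6914^3 = 0.330513
P(M+2) = 3 × 0.6914^2 × 0.3086^1 = 0.442564
P(M+4) = 3 × 0.6914^1 × 0.3086^2 = 0.197534
P(M+6) = 0.3086^3 = 0.029389
The M+2 peak is largest (0.442564); scaling to 100 gives 74.7 : 100.0 : 44.6 : 6.6.

74.7 : 100.0 : 44.6 : 6.6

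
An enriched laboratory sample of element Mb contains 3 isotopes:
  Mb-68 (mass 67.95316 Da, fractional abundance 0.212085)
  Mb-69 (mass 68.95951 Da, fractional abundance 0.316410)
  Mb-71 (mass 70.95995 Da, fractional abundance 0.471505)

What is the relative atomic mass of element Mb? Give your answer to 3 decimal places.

69.689 Da

Weight each isotope mass by its fractional abundance: 0.212085 × 67.95316 + 0.316410 × 68.95951 + 0.471505 × 70.95995
= 14.411846 + 21.819479 + 33.457971 = 69.689296 Da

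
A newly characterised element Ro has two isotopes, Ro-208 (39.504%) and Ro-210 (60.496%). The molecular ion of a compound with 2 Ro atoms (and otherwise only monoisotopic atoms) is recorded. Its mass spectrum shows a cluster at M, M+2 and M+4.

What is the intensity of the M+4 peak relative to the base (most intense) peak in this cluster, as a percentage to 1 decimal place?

76.6%

Binomial terms of (0.39504 + 0.60496)^2: M 0.1561, M+2 0.4780, M+4 0.3660 → M+2 is the base peak.
P(M+2) = C(2,1) × 0.39504^1 × 0.60496^1 = 2 × 0.39504 × 0.60496 = 0.477967 (base)
P(M+4) = C(2,2) × 0.39504^0 × 0.60496^2 = 1 × 1.0000 × 0.3659766 = 0.365977
Relative intensity = 0.365977 / 0.477967 × 100 = 76.6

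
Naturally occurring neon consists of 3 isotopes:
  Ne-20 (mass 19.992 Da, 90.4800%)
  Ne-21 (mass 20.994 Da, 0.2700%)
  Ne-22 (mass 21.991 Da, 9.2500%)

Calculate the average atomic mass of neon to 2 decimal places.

Weight each isotope mass by its fractional abundance: 0.904800 × 19.992 + 0.002700 × 20.994 + 0.092500 × 21.991
= 18.0888 + 0.0567 + 2.0342 = 20.1797 Da

20.18 Da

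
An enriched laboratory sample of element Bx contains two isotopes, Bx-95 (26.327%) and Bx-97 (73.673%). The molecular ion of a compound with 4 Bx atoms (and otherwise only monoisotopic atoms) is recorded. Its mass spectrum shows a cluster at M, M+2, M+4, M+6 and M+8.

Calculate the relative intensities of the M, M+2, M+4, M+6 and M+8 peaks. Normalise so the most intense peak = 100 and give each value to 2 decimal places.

The 4 Bx atoms are independent, so intensities follow the terms of (0.26327 + 0.73673)^4.
P(M) = 0.26327^4 = 0.004804
P(M+2) = 4 × 0.26327^3 × 0.73673^1 = 0.053774
P(M+4) = 6 × 0.26327^2 × 0.73673^2 = 0.225720
P(M+6) = 4 × 0.26327^1 × 0.73673^3 = 0.421101
P(M+8) = 0.73673^4 = 0.294600
The M+6 peak is largest (0.421101); scaling to 100 gives 1.14 : 12.77 : 53.60 : 100.00 : 69.96.

1.14 : 12.77 : 53.60 : 100.00 : 69.96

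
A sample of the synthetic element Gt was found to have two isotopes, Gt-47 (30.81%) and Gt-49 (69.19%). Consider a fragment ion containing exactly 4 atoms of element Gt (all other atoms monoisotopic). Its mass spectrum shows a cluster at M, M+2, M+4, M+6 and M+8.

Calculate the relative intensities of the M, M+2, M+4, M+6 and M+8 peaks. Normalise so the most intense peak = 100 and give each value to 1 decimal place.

Expanding (0.3081 + 0.6919)^4:
P(M) = 0.3081^4 = 0.009011
P(M+2) = 4 × 0.3081^3 × 0.6919^1 = 0.080943
P(M+4) = 6 × 0.3081^2 × 0.6919^2 = 0.272660
P(M+6) = 4 × 0.3081^1 × 0.6919^3 = 0.408208
P(M+8) = 0.6919^4 = 0.229178
The M+6 peak is largest (0.408208); scaling to 100 gives 2.2 : 19.8 : 66.8 : 100.0 : 56.1.

2.2 : 19.8 : 66.8 : 100.0 : 56.1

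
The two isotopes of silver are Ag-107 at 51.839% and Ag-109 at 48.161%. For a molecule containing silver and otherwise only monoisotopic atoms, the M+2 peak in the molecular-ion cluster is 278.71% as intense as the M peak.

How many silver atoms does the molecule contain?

The M+2/M ratio from n Ag atoms is n · q/p = n · 0.48161/0.51839.
n = 2.7871 × 0.51839/0.48161 = 3.00 ≈ 3

3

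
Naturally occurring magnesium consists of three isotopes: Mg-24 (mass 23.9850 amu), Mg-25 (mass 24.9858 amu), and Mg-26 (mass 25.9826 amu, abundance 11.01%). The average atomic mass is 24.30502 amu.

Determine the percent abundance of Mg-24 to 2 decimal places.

Let x and y be the fractions of Mg-24 and Mg-25. Then x + y = 1 − 0.1101 = 0.8899 and 23.9850x + 24.9858y = 24.30502 − 0.1101×25.9826 = 21.44433574.
Substituting: 23.9850x + 24.9858(0.8899 − x) = 21.44433574
(23.9850 − 24.9858)x = -0.79052768  ⇒  x = 0.78990, y = 0.10000
Mg-24: 78.99%, Mg-25: 10.00%.

78.99%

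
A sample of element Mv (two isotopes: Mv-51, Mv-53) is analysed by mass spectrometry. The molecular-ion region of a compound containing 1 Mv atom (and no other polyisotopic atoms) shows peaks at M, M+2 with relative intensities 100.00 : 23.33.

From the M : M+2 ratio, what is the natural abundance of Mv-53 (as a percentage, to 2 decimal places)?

If p is the fraction of Mv that is Mv-51, then I(M+2)/I(M) = [C(1,1)·p^0·(1−p)] / p^1 = 1·(1−p)/p = 23.33/100.00 = 0.2333
(1−p)/p = 0.2333/1 = 0.2333  ⇒  p = 1/(1 + 0.2333) = 0.8108
Mv-51: 81.08%, Mv-53: 18.92%.

18.92%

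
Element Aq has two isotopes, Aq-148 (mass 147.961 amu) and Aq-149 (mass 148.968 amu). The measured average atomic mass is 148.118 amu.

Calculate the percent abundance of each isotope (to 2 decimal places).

Writing the weighted mean with unknown fraction x of Aq-148:
147.961·x + 148.968·(1 − x) = 148.118
(147.961 − 148.968)·x = 148.118 − 148.968
x = -0.850 / -1.007 = 0.84409 → 84.41% Aq-148, 15.59% Aq-149.

Aq-148: 84.41%, Aq-149: 15.59%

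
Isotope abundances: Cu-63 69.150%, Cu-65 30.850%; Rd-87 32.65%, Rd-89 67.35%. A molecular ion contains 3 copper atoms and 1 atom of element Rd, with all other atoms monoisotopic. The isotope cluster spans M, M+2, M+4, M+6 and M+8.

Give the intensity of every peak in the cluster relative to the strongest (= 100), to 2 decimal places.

29.40 : 100.00 : 98.73 : 38.82 : 5.39

Copper pattern (n=3): 0.33065611 : 0.44254842 : 0.19743483 : 0.02936064
Element Rd pattern (n=1): 0.3265 : 0.6735
Convolve the two distributions (both contribute in 2-u steps):
  M: 0.33065611×0.3265 = 0.107959
  M+2: 0.33065611×0.6735 + 0.44254842×0.3265 = 0.367189
  M+4: 0.44254842×0.6735 + 0.19743483×0.3265 = 0.362519
  M+6: 0.19743483×0.6735 + 0.02936064×0.3265 = 0.142559
  M+8: 0.02936064×0.6735 = 0.019774
Scale to base peak (0.367189) = 100: 29.40 : 100.00 : 98.73 : 38.82 : 5.39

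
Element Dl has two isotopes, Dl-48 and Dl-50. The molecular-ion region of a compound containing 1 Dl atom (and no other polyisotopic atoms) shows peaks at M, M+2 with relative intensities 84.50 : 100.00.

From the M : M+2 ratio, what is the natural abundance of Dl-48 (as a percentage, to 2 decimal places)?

45.80%

Write p for the Dl-48 fraction. I(M+2)/I(M) = [C(1,1)·p^0·(1−p)] / p^1 = 1·(1−p)/p = 100.00/84.50 = 1.1834
(1−p)/p = 1.1834/1 = 1.1834  ⇒  p = 1/(1 + 1.1834) = 0.4580
Dl-48: 45.80%, Dl-50: 54.20%.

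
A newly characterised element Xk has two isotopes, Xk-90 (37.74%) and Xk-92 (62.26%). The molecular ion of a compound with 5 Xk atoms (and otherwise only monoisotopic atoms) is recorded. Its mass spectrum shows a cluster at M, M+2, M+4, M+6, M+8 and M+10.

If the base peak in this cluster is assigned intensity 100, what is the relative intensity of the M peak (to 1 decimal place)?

Binomial terms of (0.3774 + 0.6226)^5: M 0.0077, M+2 0.0632, M+4 0.2084, M+6 0.3437, M+8 0.2835, M+10 0.0936 → M+6 is the base peak.
P(M+6) = C(5,3) × 0.3774^2 × 0.6226^3 = 10 × 0.14243076 × 0.24133891 = 0.343741 (base)
P(M) = C(5,0) × 0.3774^5 × 0.6226^0 = 1 × 0.00765613 × 1.0000 = 0.007656
Relative intensity = 0.007656 / 0.343741 × 100 = 2.2

2.2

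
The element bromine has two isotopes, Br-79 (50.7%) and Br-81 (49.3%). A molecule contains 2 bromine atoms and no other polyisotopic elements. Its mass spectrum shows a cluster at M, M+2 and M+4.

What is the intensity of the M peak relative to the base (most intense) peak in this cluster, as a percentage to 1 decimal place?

51.4%

(0.507 + 0.493)^2 gives M 0.2570, M+2 0.4999, M+4 0.2430; the largest is M+2.
P(M+2) = C(2,1) × 0.507^1 × 0.493^1 = 2 × 0.5070 × 0.4930 = 0.499902 (base)
P(M) = C(2,0) × 0.507^2 × 0.493^0 = 1 × 0.257049 × 1.0000 = 0.257049
Relative intensity = 0.257049 / 0.499902 × 100 = 51.4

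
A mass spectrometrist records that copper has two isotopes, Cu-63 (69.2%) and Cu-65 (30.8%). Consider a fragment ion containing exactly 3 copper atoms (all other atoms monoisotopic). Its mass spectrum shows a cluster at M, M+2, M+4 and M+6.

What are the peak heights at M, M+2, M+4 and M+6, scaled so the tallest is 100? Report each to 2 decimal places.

Expanding (0.692 + 0.308)^3:
P(M) = 0.692^3 = 0.331374
P(M+2) = 3 × 0.692^2 × 0.308^1 = 0.442470
P(M+4) = 3 × 0.692^1 × 0.308^2 = 0.196938
P(M+6) = 0.308^3 = 0.029218
The M+2 peak is largest (0.442470); scaling to 100 gives 74.89 : 100.00 : 44.51 : 6.60.

74.89 : 100.00 : 44.51 : 6.60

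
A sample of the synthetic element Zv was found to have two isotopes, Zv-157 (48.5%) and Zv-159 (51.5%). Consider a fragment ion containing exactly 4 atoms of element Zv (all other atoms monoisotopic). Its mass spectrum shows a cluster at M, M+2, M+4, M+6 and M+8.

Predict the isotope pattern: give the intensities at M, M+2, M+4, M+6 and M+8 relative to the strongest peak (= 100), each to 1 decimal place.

The 4 Zv atoms are independent, so intensities follow the terms of (0.485 + 0.515)^4.
P(M) = 0.485^4 = 0.055331
P(M+2) = 4 × 0.485^3 × 0.515^1 = 0.235013
P(M+4) = 6 × 0.485^2 × 0.515^2 = 0.374325
P(M+6) = 4 × 0.485^1 × 0.515^3 = 0.264986
P(M+8) = 0.515^4 = 0.070344
The M+4 peak is largest (0.374325); scaling to 100 gives 14.8 : 62.8 : 100.0 : 70.8 : 18.8.

14.8 : 62.8 : 100.0 : 70.8 : 18.8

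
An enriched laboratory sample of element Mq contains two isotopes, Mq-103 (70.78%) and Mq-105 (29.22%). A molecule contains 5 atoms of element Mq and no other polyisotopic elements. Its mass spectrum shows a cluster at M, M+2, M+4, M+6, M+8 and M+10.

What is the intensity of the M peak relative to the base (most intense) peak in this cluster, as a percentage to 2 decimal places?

48.45%

Term probabilities: M 0.1776, M+2 0.3667, M+4 0.3028, M+6 0.1250, M+8 0.0258, M+10 0.0021. Base peak = M+2.
P(M+2) = C(5,1) × 0.7078^4 × 0.2922^1 = 5 × 0.2509818 × 0.2922 = 0.366684 (base)
P(M) = C(5,0) × 0.7078^5 × 0.2922^0 = 1 × 0.17764492 × 1.0000 = 0.177645
Relative intensity = 0.177645 / 0.366684 × 100 = 48.45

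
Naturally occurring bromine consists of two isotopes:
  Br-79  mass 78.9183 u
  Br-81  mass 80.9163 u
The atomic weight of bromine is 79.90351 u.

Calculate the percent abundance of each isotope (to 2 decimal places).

Let x be the fractional abundance of Br-79; then Br-81 has abundance 1 − x.
78.9183·x + 80.9163·(1 − x) = 79.90351
(78.9183 − 80.9163)·x = 79.90351 − 80.9163
x = -1.01279 / -1.9980 = 0.50690 → 50.69% Br-79, 49.31% Br-81.

Br-79: 50.69%, Br-81: 49.31%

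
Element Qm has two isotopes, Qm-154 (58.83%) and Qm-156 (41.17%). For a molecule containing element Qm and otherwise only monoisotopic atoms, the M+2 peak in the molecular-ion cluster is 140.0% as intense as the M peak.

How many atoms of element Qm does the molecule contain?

2

For n independent Qm atoms, I(M+2)/I(M) = n · (abundance Qm-156) / (abundance Qm-154) = n · 0.4117/0.5883.
n = 1.400 × 0.5883/0.4117 = 2.00 ≈ 2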